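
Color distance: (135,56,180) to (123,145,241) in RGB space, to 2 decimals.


d = √[(R₁-R₂)² + (G₁-G₂)² + (B₁-B₂)²]
d = √[(135-123)² + (56-145)² + (180-241)²]
d = √[144 + 7921 + 3721]
d = √11786
d ≈ 108.56


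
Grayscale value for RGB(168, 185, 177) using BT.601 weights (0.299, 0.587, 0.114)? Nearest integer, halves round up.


Gray = 0.299×R + 0.587×G + 0.114×B
Gray = 0.299×168 + 0.587×185 + 0.114×177
Gray = 50.232 + 108.595 + 20.178
Gray = 179.005 → round half up → 179
Gray = 179


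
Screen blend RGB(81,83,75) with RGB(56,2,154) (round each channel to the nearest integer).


Screen: C = 255 - (255-A)×(255-B)/255, rounded to nearest integer
R: 255 - (255-81)×(255-56)/255 = 255 - 34626/255 ≈ 255 - 135.788 = 119.212 → 119
G: 255 - (255-83)×(255-2)/255 = 255 - 43516/255 ≈ 255 - 170.651 = 84.349 → 84
B: 255 - (255-75)×(255-154)/255 = 255 - 18180/255 ≈ 255 - 71.294 = 183.706 → 184
= RGB(119, 84, 184)


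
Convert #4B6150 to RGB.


4B → 75 (R)
61 → 97 (G)
50 → 80 (B)
= RGB(75, 97, 80)


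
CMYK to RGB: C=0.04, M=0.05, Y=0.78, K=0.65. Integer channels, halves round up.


R = 255 × (1-C) × (1-K) = 255 × 0.96 × 0.35 = 85.68 → 86
G = 255 × (1-M) × (1-K) = 255 × 0.95 × 0.35 = 84.7875 → 85
B = 255 × (1-Y) × (1-K) = 255 × 0.22 × 0.35 = 19.635 → 20
= RGB(86, 85, 20)


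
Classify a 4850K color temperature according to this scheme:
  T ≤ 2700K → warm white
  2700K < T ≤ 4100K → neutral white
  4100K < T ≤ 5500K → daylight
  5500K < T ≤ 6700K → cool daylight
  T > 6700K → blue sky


Temperature: 4850K
4100K < 4850K ≤ 5500K → daylight
Classification: daylight


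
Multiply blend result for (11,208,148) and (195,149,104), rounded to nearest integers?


Multiply: C = A×B/255, rounded to nearest integer
R: 11×195/255 = 2145/255 ≈ 8.412 → 8
G: 208×149/255 = 30992/255 ≈ 121.537 → 122
B: 148×104/255 = 15392/255 ≈ 60.361 → 60
= RGB(8, 122, 60)


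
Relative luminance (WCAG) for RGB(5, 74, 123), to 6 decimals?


Linearize each channel (sRGB transfer function): c = v/255; c_lin = c/12.92 if c ≤ 0.04045, else ((c+0.055)/1.055)^2.4
  R: 5/255 ≈ 0.019608 ≤ 0.04045 → 0.019608/12.92 ≈ 0.001518
  G: 74/255 ≈ 0.290196 > 0.04045 → ((0.290196+0.055)/1.055)^2.4 ≈ 0.068478
  B: 123/255 ≈ 0.482353 > 0.04045 → ((0.482353+0.055)/1.055)^2.4 ≈ 0.198069
R_lin = 0.001518, G_lin = 0.068478, B_lin = 0.198069
L = 0.2126×R + 0.7152×G + 0.0722×B
L = 0.2126×0.001518 + 0.7152×0.068478 + 0.0722×0.198069
L ≈ 0.063599


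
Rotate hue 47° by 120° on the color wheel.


New hue = (H + rotation) mod 360
New hue = (47 + 120) mod 360
= 167 mod 360
= 167°


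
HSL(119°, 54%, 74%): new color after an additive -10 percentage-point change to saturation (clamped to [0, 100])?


Original S = 54%
Adjustment = -10 percentage points
New S = 54 + (-10) = 44
Clamp to [0, 100] → 44
= HSL(119°, 44%, 74%)


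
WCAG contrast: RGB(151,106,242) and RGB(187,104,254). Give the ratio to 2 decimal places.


Linearize each sRGB channel c=v/255: c/12.92 if c ≤ 0.04045 else ((c+0.055)/1.055)^2.4
L = 0.2126×R_lin + 0.7152×G_lin + 0.0722×B_lin
Color 1 (151,106,242):
  R=151: 151/255≈0.5922 > 0.04045 → ((0.5922+0.055)/1.055)^2.4 ≈ 0.30947
  G=106: 106/255≈0.4157 > 0.04045 → ((0.4157+0.055)/1.055)^2.4 ≈ 0.14413
  B=242: 242/255≈0.9490 > 0.04045 → ((0.9490+0.055)/1.055)^2.4 ≈ 0.88792
  L1 = 0.2126×0.30947 + 0.7152×0.14413 + 0.0722×0.88792 ≈ 0.23298
Color 2 (187,104,254):
  R=187: 187/255≈0.7333 > 0.04045 → ((0.7333+0.055)/1.055)^2.4 ≈ 0.49693
  G=104: 104/255≈0.4078 > 0.04045 → ((0.4078+0.055)/1.055)^2.4 ≈ 0.13843
  B=254: 254/255≈0.9961 > 0.04045 → ((0.9961+0.055)/1.055)^2.4 ≈ 0.99110
  L2 = 0.2126×0.49693 + 0.7152×0.13843 + 0.0722×0.99110 ≈ 0.27621
Lighter = 0.27621, Darker = 0.23298
Ratio = (L_lighter + 0.05) / (L_darker + 0.05)
Ratio = (0.27621 + 0.05) / (0.23298 + 0.05) = 0.32621 / 0.28298 ≈ 1.1528
Ratio ≈ 1.15:1


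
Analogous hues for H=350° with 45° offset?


Base hue: 350°
Left analog: (350 - 45) mod 360 = 305°
Right analog: (350 + 45) mod 360 = 35°
Analogous hues = 305° and 35°


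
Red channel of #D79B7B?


Color: #D79B7B
R = D7 = 215
G = 9B = 155
B = 7B = 123
Red = 215


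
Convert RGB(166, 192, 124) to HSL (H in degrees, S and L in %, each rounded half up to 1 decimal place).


Normalize: R'=166/255≈0.6510, G'=192/255≈0.7529, B'=124/255≈0.4863
Max=192/255, Min=124/255, Δ=Max-Min=68/255
L = (Max+Min)/2 = (192+124)/510 = 316/510 = 0.61960… → L = 62.0%
L > 0.5 → S = Δ/(2-Max-Min) = 68/(510-192-124) = 68/194 = 0.35051… → S = 35.1%
(the 1/255 factors cancel in S and H, so raw channel differences can be used)
Max is G' → H = 60 × ((B-R)/Δ + 2) = 60 × ((124-166)/68 + 2)
  -42/68 + 2 = -0.6176… + 2 = 1.3823…
  H = 60 × 1.3823… = 82.941…° → H = 82.9°
= HSL(82.9°, 35.1%, 62.0%)


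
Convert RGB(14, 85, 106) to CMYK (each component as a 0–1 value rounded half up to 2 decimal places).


R'=14/255≈0.0549, G'=85/255≈0.3333, B'=106/255≈0.4157
K = 1 - max(R',G',B') = 1 - 106/255 = 149/255 = 0.58431… → 0.58
(1-R'-K)/(1-K) simplifies to (max-R)/max with max = 106:
C = (106-14)/106 = 92/106 = 0.86792… → 0.87
M = (106-85)/106 = 21/106 = 0.19811… → 0.20
Y = (106-106)/106 = 0/106 = 0 → 0.00
= CMYK(0.87, 0.20, 0.00, 0.58)


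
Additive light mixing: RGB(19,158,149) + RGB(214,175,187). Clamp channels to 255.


Additive: each channel = min(255, C₁+C₂)
R: 19+214 = 233 → 233
G: 158+175 = 333 → 255
B: 149+187 = 336 → 255
= RGB(233, 255, 255)


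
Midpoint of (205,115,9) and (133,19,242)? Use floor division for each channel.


Midpoint: each channel = ⌊(C₁+C₂)/2⌋
R: ⌊(205+133)/2⌋ = 169
G: ⌊(115+19)/2⌋ = 67
B: ⌊(9+242)/2⌋ = 125
= RGB(169, 67, 125)


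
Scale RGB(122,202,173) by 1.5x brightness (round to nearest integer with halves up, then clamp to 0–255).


Multiply each channel by 1.5, round half up, clamp to [0, 255]
R: 122×1.5 = 183
G: 202×1.5 = 303 → clamp → 255
B: 173×1.5 = 259.5 → round → 260 → clamp → 255
= RGB(183, 255, 255)


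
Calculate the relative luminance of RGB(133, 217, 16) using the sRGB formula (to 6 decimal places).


Linearize each channel (sRGB transfer function): c = v/255; c_lin = c/12.92 if c ≤ 0.04045, else ((c+0.055)/1.055)^2.4
  R: 133/255 ≈ 0.521569 > 0.04045 → ((0.521569+0.055)/1.055)^2.4 ≈ 0.234551
  G: 217/255 ≈ 0.850980 > 0.04045 → ((0.850980+0.055)/1.055)^2.4 ≈ 0.693872
  B: 16/255 ≈ 0.062745 > 0.04045 → ((0.062745+0.055)/1.055)^2.4 ≈ 0.005182
R_lin = 0.234551, G_lin = 0.693872, B_lin = 0.005182
L = 0.2126×R + 0.7152×G + 0.0722×B
L = 0.2126×0.234551 + 0.7152×0.693872 + 0.0722×0.005182
L ≈ 0.546497


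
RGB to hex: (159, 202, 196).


R = 159 → 9F (hex)
G = 202 → CA (hex)
B = 196 → C4 (hex)
Hex = #9FCAC4


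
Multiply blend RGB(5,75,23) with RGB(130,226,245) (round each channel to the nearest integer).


Multiply: C = A×B/255, rounded to nearest integer
R: 5×130/255 = 650/255 ≈ 2.549 → 3
G: 75×226/255 = 16950/255 ≈ 66.471 → 66
B: 23×245/255 = 5635/255 ≈ 22.098 → 22
= RGB(3, 66, 22)


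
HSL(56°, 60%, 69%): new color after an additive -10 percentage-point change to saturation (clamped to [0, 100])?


Original S = 60%
Adjustment = -10 percentage points
New S = 60 + (-10) = 50
Clamp to [0, 100] → 50
= HSL(56°, 50%, 69%)


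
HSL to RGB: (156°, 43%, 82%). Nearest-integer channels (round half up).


H=156°, S=0.43, L=0.82
C = (1-|2L-1|)×S = (1-|0.64|)×0.43 = 0.1548
H' = H/60 = 156/60 ≈ 2.6000; X = C×(1-|H' mod 2 - 1|) = 0.09288
m = L - C/2 = 0.82 - 0.0774 = 0.7426
Sector ⌊H'⌋ = 2 → (R',G',B') = (0.0, 0.1548, 0.09288)
RGB = ((R'+m)×255, (G'+m)×255, (B'+m)×255) = (189.363, 228.837, 213.0474)
Round half up → RGB(189, 229, 213)


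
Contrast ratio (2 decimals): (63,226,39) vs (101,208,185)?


Linearize each sRGB channel c=v/255: c/12.92 if c ≤ 0.04045 else ((c+0.055)/1.055)^2.4
L = 0.2126×R_lin + 0.7152×G_lin + 0.0722×B_lin
Color 1 (63,226,39):
  R=63: 63/255≈0.2471 > 0.04045 → ((0.2471+0.055)/1.055)^2.4 ≈ 0.04971
  G=226: 226/255≈0.8863 > 0.04045 → ((0.8863+0.055)/1.055)^2.4 ≈ 0.76052
  B=39: 39/255≈0.1529 > 0.04045 → ((0.1529+0.055)/1.055)^2.4 ≈ 0.02029
  L1 = 0.2126×0.04971 + 0.7152×0.76052 + 0.0722×0.02029 ≈ 0.55596
Color 2 (101,208,185):
  R=101: 101/255≈0.3961 > 0.04045 → ((0.3961+0.055)/1.055)^2.4 ≈ 0.13014
  G=208: 208/255≈0.8157 > 0.04045 → ((0.8157+0.055)/1.055)^2.4 ≈ 0.63076
  B=185: 185/255≈0.7255 > 0.04045 → ((0.7255+0.055)/1.055)^2.4 ≈ 0.48515
  L2 = 0.2126×0.13014 + 0.7152×0.63076 + 0.0722×0.48515 ≈ 0.51381
Lighter = 0.55596, Darker = 0.51381
Ratio = (L_lighter + 0.05) / (L_darker + 0.05)
Ratio = (0.55596 + 0.05) / (0.51381 + 0.05) = 0.60596 / 0.56381 ≈ 1.0748
Ratio ≈ 1.07:1


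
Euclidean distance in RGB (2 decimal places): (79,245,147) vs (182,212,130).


d = √[(R₁-R₂)² + (G₁-G₂)² + (B₁-B₂)²]
d = √[(79-182)² + (245-212)² + (147-130)²]
d = √[10609 + 1089 + 289]
d = √11987
d ≈ 109.49


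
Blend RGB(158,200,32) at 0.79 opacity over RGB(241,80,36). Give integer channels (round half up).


C = α×F + (1-α)×B, with 1-α = 0.21
R: 0.79×158 + 0.21×241 = 124.82 + 50.61 = 175.43 → 175
G: 0.79×200 + 0.21×80 = 158.00 + 16.80 = 174.80 → 175
B: 0.79×32 + 0.21×36 = 25.28 + 7.56 = 32.84 → 33
= RGB(175, 175, 33)


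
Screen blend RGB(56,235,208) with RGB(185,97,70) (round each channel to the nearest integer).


Screen: C = 255 - (255-A)×(255-B)/255, rounded to nearest integer
R: 255 - (255-56)×(255-185)/255 = 255 - 13930/255 ≈ 255 - 54.627 = 200.373 → 200
G: 255 - (255-235)×(255-97)/255 = 255 - 3160/255 ≈ 255 - 12.392 = 242.608 → 243
B: 255 - (255-208)×(255-70)/255 = 255 - 8695/255 ≈ 255 - 34.098 = 220.902 → 221
= RGB(200, 243, 221)


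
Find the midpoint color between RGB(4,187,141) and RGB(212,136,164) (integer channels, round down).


Midpoint: each channel = ⌊(C₁+C₂)/2⌋
R: ⌊(4+212)/2⌋ = 108
G: ⌊(187+136)/2⌋ = 161
B: ⌊(141+164)/2⌋ = 152
= RGB(108, 161, 152)


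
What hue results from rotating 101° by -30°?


New hue = (H + rotation) mod 360
New hue = (101 -30) mod 360
= 71 mod 360
= 71°


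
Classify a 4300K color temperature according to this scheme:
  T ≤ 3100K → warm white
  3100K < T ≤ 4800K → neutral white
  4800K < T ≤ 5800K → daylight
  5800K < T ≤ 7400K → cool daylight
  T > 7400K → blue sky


Temperature: 4300K
3100K < 4300K ≤ 4800K → neutral white
Classification: neutral white


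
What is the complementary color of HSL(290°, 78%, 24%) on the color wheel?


Complement = opposite side of color wheel = hue + 180°
H' = (290 + 180) mod 360 = 110°
S and L unchanged.
= HSL(110°, 78%, 24%)


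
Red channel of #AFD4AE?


Color: #AFD4AE
R = AF = 175
G = D4 = 212
B = AE = 174
Red = 175


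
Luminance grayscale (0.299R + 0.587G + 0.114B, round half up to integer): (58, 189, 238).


Gray = 0.299×R + 0.587×G + 0.114×B
Gray = 0.299×58 + 0.587×189 + 0.114×238
Gray = 17.342 + 110.943 + 27.132
Gray = 155.417 → round half up → 155
Gray = 155


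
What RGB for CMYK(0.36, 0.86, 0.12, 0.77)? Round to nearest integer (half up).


R = 255 × (1-C) × (1-K) = 255 × 0.64 × 0.23 = 37.536 → 38
G = 255 × (1-M) × (1-K) = 255 × 0.14 × 0.23 = 8.211 → 8
B = 255 × (1-Y) × (1-K) = 255 × 0.88 × 0.23 = 51.612 → 52
= RGB(38, 8, 52)


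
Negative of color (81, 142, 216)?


Invert: (255-R, 255-G, 255-B)
R: 255-81 = 174
G: 255-142 = 113
B: 255-216 = 39
= RGB(174, 113, 39)


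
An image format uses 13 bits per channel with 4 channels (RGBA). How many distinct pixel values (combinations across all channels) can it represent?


Total bits = 13 bits/channel × 4 channels = 52 bits
Distinct pixel values = 2^52
= 4,503,599,627,370,496 pixel values


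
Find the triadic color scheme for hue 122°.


Triadic: equally spaced at 120° intervals
H1 = 122°
H2 = (122 + 120) mod 360 = 242°
H3 = (122 + 240) mod 360 = 2°
Triadic = 122°, 242°, 2°


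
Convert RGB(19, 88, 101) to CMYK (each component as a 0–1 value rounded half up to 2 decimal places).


R'=19/255≈0.0745, G'=88/255≈0.3451, B'=101/255≈0.3961
K = 1 - max(R',G',B') = 1 - 101/255 = 154/255 = 0.60392… → 0.60
(1-R'-K)/(1-K) simplifies to (max-R)/max with max = 101:
C = (101-19)/101 = 82/101 = 0.81188… → 0.81
M = (101-88)/101 = 13/101 = 0.12871… → 0.13
Y = (101-101)/101 = 0/101 = 0 → 0.00
= CMYK(0.81, 0.13, 0.00, 0.60)


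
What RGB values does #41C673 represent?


41 → 65 (R)
C6 → 198 (G)
73 → 115 (B)
= RGB(65, 198, 115)


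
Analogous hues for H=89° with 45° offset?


Base hue: 89°
Left analog: (89 - 45) mod 360 = 44°
Right analog: (89 + 45) mod 360 = 134°
Analogous hues = 44° and 134°


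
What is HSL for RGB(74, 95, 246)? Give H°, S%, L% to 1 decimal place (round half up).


Normalize: R'=74/255≈0.2902, G'=95/255≈0.3725, B'=246/255≈0.9647
Max=246/255, Min=74/255, Δ=Max-Min=172/255
L = (Max+Min)/2 = (246+74)/510 = 320/510 = 0.62745… → L = 62.7%
L > 0.5 → S = Δ/(2-Max-Min) = 172/(510-246-74) = 172/190 = 0.90526… → S = 90.5%
(the 1/255 factors cancel in S and H, so raw channel differences can be used)
Max is B' → H = 60 × ((R-G)/Δ + 4) = 60 × ((74-95)/172 + 4)
  -21/172 + 4 = -0.1220… + 4 = 3.8779…
  H = 60 × 3.8779… = 232.674…° → H = 232.7°
= HSL(232.7°, 90.5%, 62.7%)


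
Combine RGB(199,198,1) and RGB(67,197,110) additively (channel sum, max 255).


Additive: each channel = min(255, C₁+C₂)
R: 199+67 = 266 → 255
G: 198+197 = 395 → 255
B: 1+110 = 111 → 111
= RGB(255, 255, 111)


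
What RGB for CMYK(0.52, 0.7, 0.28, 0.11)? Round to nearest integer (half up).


R = 255 × (1-C) × (1-K) = 255 × 0.48 × 0.89 = 108.936 → 109
G = 255 × (1-M) × (1-K) = 255 × 0.30 × 0.89 = 68.085 → 68
B = 255 × (1-Y) × (1-K) = 255 × 0.72 × 0.89 = 163.404 → 163
= RGB(109, 68, 163)


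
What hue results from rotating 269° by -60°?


New hue = (H + rotation) mod 360
New hue = (269 -60) mod 360
= 209 mod 360
= 209°


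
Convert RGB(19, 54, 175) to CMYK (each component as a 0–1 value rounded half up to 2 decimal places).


R'=19/255≈0.0745, G'=54/255≈0.2118, B'=175/255≈0.6863
K = 1 - max(R',G',B') = 1 - 175/255 = 80/255 = 0.31372… → 0.31
(1-R'-K)/(1-K) simplifies to (max-R)/max with max = 175:
C = (175-19)/175 = 156/175 = 0.89142… → 0.89
M = (175-54)/175 = 121/175 = 0.69142… → 0.69
Y = (175-175)/175 = 0/175 = 0 → 0.00
= CMYK(0.89, 0.69, 0.00, 0.31)


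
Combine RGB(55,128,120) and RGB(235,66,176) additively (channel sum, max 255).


Additive: each channel = min(255, C₁+C₂)
R: 55+235 = 290 → 255
G: 128+66 = 194 → 194
B: 120+176 = 296 → 255
= RGB(255, 194, 255)


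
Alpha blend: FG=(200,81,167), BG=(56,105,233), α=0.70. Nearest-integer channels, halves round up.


C = α×F + (1-α)×B, with 1-α = 0.30
R: 0.70×200 + 0.30×56 = 140.00 + 16.80 = 156.80 → 157
G: 0.70×81 + 0.30×105 = 56.70 + 31.50 = 88.20 → 88
B: 0.70×167 + 0.30×233 = 116.90 + 69.90 = 186.80 → 187
= RGB(157, 88, 187)


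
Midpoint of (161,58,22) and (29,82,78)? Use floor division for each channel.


Midpoint: each channel = ⌊(C₁+C₂)/2⌋
R: ⌊(161+29)/2⌋ = 95
G: ⌊(58+82)/2⌋ = 70
B: ⌊(22+78)/2⌋ = 50
= RGB(95, 70, 50)


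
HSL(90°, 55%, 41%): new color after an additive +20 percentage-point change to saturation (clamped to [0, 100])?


Original S = 55%
Adjustment = +20 percentage points
New S = 55 + (20) = 75
Clamp to [0, 100] → 75
= HSL(90°, 75%, 41%)


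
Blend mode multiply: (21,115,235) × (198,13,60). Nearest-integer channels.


Multiply: C = A×B/255, rounded to nearest integer
R: 21×198/255 = 4158/255 ≈ 16.306 → 16
G: 115×13/255 = 1495/255 ≈ 5.863 → 6
B: 235×60/255 = 14100/255 ≈ 55.294 → 55
= RGB(16, 6, 55)


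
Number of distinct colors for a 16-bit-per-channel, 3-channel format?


Total bits = 16 bits/channel × 3 channels = 48 bits
Distinct colors = 2^48
= 281,474,976,710,656 colors


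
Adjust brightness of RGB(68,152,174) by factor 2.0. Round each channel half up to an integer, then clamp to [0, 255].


Multiply each channel by 2.0, round half up, clamp to [0, 255]
R: 68×2.0 = 136
G: 152×2.0 = 304 → clamp → 255
B: 174×2.0 = 348 → clamp → 255
= RGB(136, 255, 255)


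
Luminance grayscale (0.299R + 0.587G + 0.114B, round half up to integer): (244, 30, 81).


Gray = 0.299×R + 0.587×G + 0.114×B
Gray = 0.299×244 + 0.587×30 + 0.114×81
Gray = 72.956 + 17.610 + 9.234
Gray = 99.800 → round half up → 100
Gray = 100


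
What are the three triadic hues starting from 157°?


Triadic: equally spaced at 120° intervals
H1 = 157°
H2 = (157 + 120) mod 360 = 277°
H3 = (157 + 240) mod 360 = 37°
Triadic = 157°, 277°, 37°


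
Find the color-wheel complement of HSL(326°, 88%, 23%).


Complement = opposite side of color wheel = hue + 180°
H' = (326 + 180) mod 360 = 146°
S and L unchanged.
= HSL(146°, 88%, 23%)


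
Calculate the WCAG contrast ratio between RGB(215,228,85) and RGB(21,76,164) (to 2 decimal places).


Linearize each sRGB channel c=v/255: c/12.92 if c ≤ 0.04045 else ((c+0.055)/1.055)^2.4
L = 0.2126×R_lin + 0.7152×G_lin + 0.0722×B_lin
Color 1 (215,228,85):
  R=215: 215/255≈0.8431 > 0.04045 → ((0.8431+0.055)/1.055)^2.4 ≈ 0.67954
  G=228: 228/255≈0.8941 > 0.04045 → ((0.8941+0.055)/1.055)^2.4 ≈ 0.77582
  B=85: 85/255≈0.3333 > 0.04045 → ((0.3333+0.055)/1.055)^2.4 ≈ 0.09084
  L1 = 0.2126×0.67954 + 0.7152×0.77582 + 0.0722×0.09084 ≈ 0.70590
Color 2 (21,76,164):
  R=21: 21/255≈0.0824 > 0.04045 → ((0.0824+0.055)/1.055)^2.4 ≈ 0.00750
  G=76: 76/255≈0.2980 > 0.04045 → ((0.2980+0.055)/1.055)^2.4 ≈ 0.07227
  B=164: 164/255≈0.6431 > 0.04045 → ((0.6431+0.055)/1.055)^2.4 ≈ 0.37124
  L2 = 0.2126×0.00750 + 0.7152×0.07227 + 0.0722×0.37124 ≈ 0.08009
Lighter = 0.70590, Darker = 0.08009
Ratio = (L_lighter + 0.05) / (L_darker + 0.05)
Ratio = (0.70590 + 0.05) / (0.08009 + 0.05) = 0.75590 / 0.13009 ≈ 5.8107
Ratio ≈ 5.81:1


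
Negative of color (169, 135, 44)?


Invert: (255-R, 255-G, 255-B)
R: 255-169 = 86
G: 255-135 = 120
B: 255-44 = 211
= RGB(86, 120, 211)


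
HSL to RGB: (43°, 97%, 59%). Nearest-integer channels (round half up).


H=43°, S=0.97, L=0.59
C = (1-|2L-1|)×S = (1-|0.18|)×0.97 = 0.7954
H' = H/60 = 43/60 ≈ 0.7167; X = C×(1-|H' mod 2 - 1|) ≈ 0.5700
m = L - C/2 = 0.59 - 0.3977 = 0.1923
Sector ⌊H'⌋ = 0 → (R',G',B') = (0.7954, ≈0.5700, 0.0)
RGB = ((R'+m)×255, (G'+m)×255, (B'+m)×255) = (251.8635, 194.39585, 49.0365)
Round half up → RGB(252, 194, 49)


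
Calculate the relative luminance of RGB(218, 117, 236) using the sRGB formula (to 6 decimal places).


Linearize each channel (sRGB transfer function): c = v/255; c_lin = c/12.92 if c ≤ 0.04045, else ((c+0.055)/1.055)^2.4
  R: 218/255 ≈ 0.854902 > 0.04045 → ((0.854902+0.055)/1.055)^2.4 ≈ 0.701102
  G: 117/255 ≈ 0.458824 > 0.04045 → ((0.458824+0.055)/1.055)^2.4 ≈ 0.177888
  B: 236/255 ≈ 0.925490 > 0.04045 → ((0.925490+0.055)/1.055)^2.4 ≈ 0.838799
R_lin = 0.701102, G_lin = 0.177888, B_lin = 0.838799
L = 0.2126×R + 0.7152×G + 0.0722×B
L = 0.2126×0.701102 + 0.7152×0.177888 + 0.0722×0.838799
L ≈ 0.336841


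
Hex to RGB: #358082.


35 → 53 (R)
80 → 128 (G)
82 → 130 (B)
= RGB(53, 128, 130)


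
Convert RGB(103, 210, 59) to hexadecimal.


R = 103 → 67 (hex)
G = 210 → D2 (hex)
B = 59 → 3B (hex)
Hex = #67D23B


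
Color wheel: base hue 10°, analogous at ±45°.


Base hue: 10°
Left analog: (10 - 45) mod 360 = 325°
Right analog: (10 + 45) mod 360 = 55°
Analogous hues = 325° and 55°


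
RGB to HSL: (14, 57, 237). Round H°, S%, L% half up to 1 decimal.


Normalize: R'=14/255≈0.0549, G'=57/255≈0.2235, B'=237/255≈0.9294
Max=237/255, Min=14/255, Δ=Max-Min=223/255
L = (Max+Min)/2 = (237+14)/510 = 251/510 = 0.49215… → L = 49.2%
L ≤ 0.5 → S = Δ/(Max+Min) = 223/(237+14) = 223/251 = 0.88844… → S = 88.8%
(the 1/255 factors cancel in S and H, so raw channel differences can be used)
Max is B' → H = 60 × ((R-G)/Δ + 4) = 60 × ((14-57)/223 + 4)
  -43/223 + 4 = -0.1928… + 4 = 3.8071…
  H = 60 × 3.8071… = 228.430…° → H = 228.4°
= HSL(228.4°, 88.8%, 49.2%)


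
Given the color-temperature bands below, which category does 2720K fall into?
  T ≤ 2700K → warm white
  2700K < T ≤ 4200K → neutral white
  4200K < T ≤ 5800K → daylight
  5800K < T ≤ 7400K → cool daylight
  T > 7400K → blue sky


Temperature: 2720K
2700K < 2720K ≤ 4200K → neutral white
Classification: neutral white


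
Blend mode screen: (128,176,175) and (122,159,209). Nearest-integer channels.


Screen: C = 255 - (255-A)×(255-B)/255, rounded to nearest integer
R: 255 - (255-128)×(255-122)/255 = 255 - 16891/255 ≈ 255 - 66.239 = 188.761 → 189
G: 255 - (255-176)×(255-159)/255 = 255 - 7584/255 ≈ 255 - 29.741 = 225.259 → 225
B: 255 - (255-175)×(255-209)/255 = 255 - 3680/255 ≈ 255 - 14.431 = 240.569 → 241
= RGB(189, 225, 241)


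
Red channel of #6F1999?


Color: #6F1999
R = 6F = 111
G = 19 = 25
B = 99 = 153
Red = 111


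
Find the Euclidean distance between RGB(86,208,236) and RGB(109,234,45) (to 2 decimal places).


d = √[(R₁-R₂)² + (G₁-G₂)² + (B₁-B₂)²]
d = √[(86-109)² + (208-234)² + (236-45)²]
d = √[529 + 676 + 36481]
d = √37686
d ≈ 194.13


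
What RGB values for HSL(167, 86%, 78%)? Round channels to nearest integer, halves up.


H=167°, S=0.86, L=0.78
C = (1-|2L-1|)×S = (1-|0.56|)×0.86 = 0.3784
H' = H/60 = 167/60 ≈ 2.7833; X = C×(1-|H' mod 2 - 1|) ≈ 0.2964
m = L - C/2 = 0.78 - 0.1892 = 0.5908
Sector ⌊H'⌋ = 2 → (R',G',B') = (0.0, 0.3784, ≈0.2964)
RGB = ((R'+m)×255, (G'+m)×255, (B'+m)×255) = (150.654, 247.146, 226.2394)
Round half up → RGB(151, 247, 226)


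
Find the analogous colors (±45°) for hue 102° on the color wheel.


Base hue: 102°
Left analog: (102 - 45) mod 360 = 57°
Right analog: (102 + 45) mod 360 = 147°
Analogous hues = 57° and 147°


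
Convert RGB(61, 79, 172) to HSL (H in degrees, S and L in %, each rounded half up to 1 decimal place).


Normalize: R'=61/255≈0.2392, G'=79/255≈0.3098, B'=172/255≈0.6745
Max=172/255, Min=61/255, Δ=Max-Min=111/255
L = (Max+Min)/2 = (172+61)/510 = 233/510 = 0.45686… → L = 45.7%
L ≤ 0.5 → S = Δ/(Max+Min) = 111/(172+61) = 111/233 = 0.47639… → S = 47.6%
(the 1/255 factors cancel in S and H, so raw channel differences can be used)
Max is B' → H = 60 × ((R-G)/Δ + 4) = 60 × ((61-79)/111 + 4)
  -18/111 + 4 = -0.1621… + 4 = 3.8378…
  H = 60 × 3.8378… = 230.270…° → H = 230.3°
= HSL(230.3°, 47.6%, 45.7%)


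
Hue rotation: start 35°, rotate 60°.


New hue = (H + rotation) mod 360
New hue = (35 + 60) mod 360
= 95 mod 360
= 95°


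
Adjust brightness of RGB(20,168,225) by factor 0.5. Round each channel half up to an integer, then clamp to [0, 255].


Multiply each channel by 0.5, round half up, clamp to [0, 255]
R: 20×0.5 = 10
G: 168×0.5 = 84
B: 225×0.5 = 112.5 → round → 113
= RGB(10, 84, 113)


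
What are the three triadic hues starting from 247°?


Triadic: equally spaced at 120° intervals
H1 = 247°
H2 = (247 + 120) mod 360 = 7°
H3 = (247 + 240) mod 360 = 127°
Triadic = 247°, 7°, 127°


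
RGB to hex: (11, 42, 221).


R = 11 → 0B (hex)
G = 42 → 2A (hex)
B = 221 → DD (hex)
Hex = #0B2ADD


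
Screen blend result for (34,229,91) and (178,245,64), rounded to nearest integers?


Screen: C = 255 - (255-A)×(255-B)/255, rounded to nearest integer
R: 255 - (255-34)×(255-178)/255 = 255 - 17017/255 ≈ 255 - 66.733 = 188.267 → 188
G: 255 - (255-229)×(255-245)/255 = 255 - 260/255 ≈ 255 - 1.020 = 253.980 → 254
B: 255 - (255-91)×(255-64)/255 = 255 - 31324/255 ≈ 255 - 122.839 = 132.161 → 132
= RGB(188, 254, 132)


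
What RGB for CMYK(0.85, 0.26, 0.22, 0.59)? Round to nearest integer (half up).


R = 255 × (1-C) × (1-K) = 255 × 0.15 × 0.41 = 15.6825 → 16
G = 255 × (1-M) × (1-K) = 255 × 0.74 × 0.41 = 77.367 → 77
B = 255 × (1-Y) × (1-K) = 255 × 0.78 × 0.41 = 81.549 → 82
= RGB(16, 77, 82)


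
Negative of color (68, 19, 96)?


Invert: (255-R, 255-G, 255-B)
R: 255-68 = 187
G: 255-19 = 236
B: 255-96 = 159
= RGB(187, 236, 159)


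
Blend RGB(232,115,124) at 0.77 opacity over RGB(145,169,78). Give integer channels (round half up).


C = α×F + (1-α)×B, with 1-α = 0.23
R: 0.77×232 + 0.23×145 = 178.64 + 33.35 = 211.99 → 212
G: 0.77×115 + 0.23×169 = 88.55 + 38.87 = 127.42 → 127
B: 0.77×124 + 0.23×78 = 95.48 + 17.94 = 113.42 → 113
= RGB(212, 127, 113)


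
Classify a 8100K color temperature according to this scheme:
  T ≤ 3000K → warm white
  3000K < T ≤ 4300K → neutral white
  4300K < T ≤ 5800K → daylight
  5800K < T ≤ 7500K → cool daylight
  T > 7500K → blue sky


Temperature: 8100K
8100K > 7500K → blue sky
Classification: blue sky


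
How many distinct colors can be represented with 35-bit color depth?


Colors = 2^bits = 2^35
= 34,359,738,368 colors


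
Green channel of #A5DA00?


Color: #A5DA00
R = A5 = 165
G = DA = 218
B = 00 = 0
Green = 218


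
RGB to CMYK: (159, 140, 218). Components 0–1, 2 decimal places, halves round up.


R'=159/255≈0.6235, G'=140/255≈0.5490, B'=218/255≈0.8549
K = 1 - max(R',G',B') = 1 - 218/255 = 37/255 = 0.14509… → 0.15
(1-R'-K)/(1-K) simplifies to (max-R)/max with max = 218:
C = (218-159)/218 = 59/218 = 0.27064… → 0.27
M = (218-140)/218 = 78/218 = 0.35779… → 0.36
Y = (218-218)/218 = 0/218 = 0 → 0.00
= CMYK(0.27, 0.36, 0.00, 0.15)


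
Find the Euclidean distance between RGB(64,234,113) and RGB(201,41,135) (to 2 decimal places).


d = √[(R₁-R₂)² + (G₁-G₂)² + (B₁-B₂)²]
d = √[(64-201)² + (234-41)² + (113-135)²]
d = √[18769 + 37249 + 484]
d = √56502
d ≈ 237.70


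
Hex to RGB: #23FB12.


23 → 35 (R)
FB → 251 (G)
12 → 18 (B)
= RGB(35, 251, 18)


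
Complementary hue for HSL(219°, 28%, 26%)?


Complement = opposite side of color wheel = hue + 180°
H' = (219 + 180) mod 360 = 39°
S and L unchanged.
= HSL(39°, 28%, 26%)


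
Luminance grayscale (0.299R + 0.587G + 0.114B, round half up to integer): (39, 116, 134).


Gray = 0.299×R + 0.587×G + 0.114×B
Gray = 0.299×39 + 0.587×116 + 0.114×134
Gray = 11.661 + 68.092 + 15.276
Gray = 95.029 → round half up → 95
Gray = 95


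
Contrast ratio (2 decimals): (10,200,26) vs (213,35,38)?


Linearize each sRGB channel c=v/255: c/12.92 if c ≤ 0.04045 else ((c+0.055)/1.055)^2.4
L = 0.2126×R_lin + 0.7152×G_lin + 0.0722×B_lin
Color 1 (10,200,26):
  R=10: 10/255≈0.0392 ≤ 0.04045 → 0.0392/12.92 ≈ 0.00304
  G=200: 200/255≈0.7843 > 0.04045 → ((0.7843+0.055)/1.055)^2.4 ≈ 0.57758
  B=26: 26/255≈0.1020 > 0.04045 → ((0.1020+0.055)/1.055)^2.4 ≈ 0.01033
  L1 = 0.2126×0.00304 + 0.7152×0.57758 + 0.0722×0.01033 ≈ 0.41448
Color 2 (213,35,38):
  R=213: 213/255≈0.8353 > 0.04045 → ((0.8353+0.055)/1.055)^2.4 ≈ 0.66539
  G=35: 35/255≈0.1373 > 0.04045 → ((0.1373+0.055)/1.055)^2.4 ≈ 0.01681
  B=38: 38/255≈0.1490 > 0.04045 → ((0.1490+0.055)/1.055)^2.4 ≈ 0.01938
  L2 = 0.2126×0.66539 + 0.7152×0.01681 + 0.0722×0.01938 ≈ 0.15488
Lighter = 0.41448, Darker = 0.15488
Ratio = (L_lighter + 0.05) / (L_darker + 0.05)
Ratio = (0.41448 + 0.05) / (0.15488 + 0.05) = 0.46448 / 0.20488 ≈ 2.2671
Ratio ≈ 2.27:1


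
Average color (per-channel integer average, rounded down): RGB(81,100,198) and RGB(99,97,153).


Midpoint: each channel = ⌊(C₁+C₂)/2⌋
R: ⌊(81+99)/2⌋ = 90
G: ⌊(100+97)/2⌋ = 98
B: ⌊(198+153)/2⌋ = 175
= RGB(90, 98, 175)


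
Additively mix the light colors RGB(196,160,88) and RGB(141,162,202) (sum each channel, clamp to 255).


Additive: each channel = min(255, C₁+C₂)
R: 196+141 = 337 → 255
G: 160+162 = 322 → 255
B: 88+202 = 290 → 255
= RGB(255, 255, 255)


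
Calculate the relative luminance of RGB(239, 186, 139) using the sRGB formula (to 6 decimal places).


Linearize each channel (sRGB transfer function): c = v/255; c_lin = c/12.92 if c ≤ 0.04045, else ((c+0.055)/1.055)^2.4
  R: 239/255 ≈ 0.937255 > 0.04045 → ((0.937255+0.055)/1.055)^2.4 ≈ 0.863157
  G: 186/255 ≈ 0.729412 > 0.04045 → ((0.729412+0.055)/1.055)^2.4 ≈ 0.491021
  B: 139/255 ≈ 0.545098 > 0.04045 → ((0.545098+0.055)/1.055)^2.4 ≈ 0.258183
R_lin = 0.863157, G_lin = 0.491021, B_lin = 0.258183
L = 0.2126×R + 0.7152×G + 0.0722×B
L = 0.2126×0.863157 + 0.7152×0.491021 + 0.0722×0.258183
L ≈ 0.553326


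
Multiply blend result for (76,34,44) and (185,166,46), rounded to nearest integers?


Multiply: C = A×B/255, rounded to nearest integer
R: 76×185/255 = 14060/255 ≈ 55.137 → 55
G: 34×166/255 = 5644/255 ≈ 22.133 → 22
B: 44×46/255 = 2024/255 ≈ 7.937 → 8
= RGB(55, 22, 8)


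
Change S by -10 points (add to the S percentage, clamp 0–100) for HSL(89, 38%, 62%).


Original S = 38%
Adjustment = -10 percentage points
New S = 38 + (-10) = 28
Clamp to [0, 100] → 28
= HSL(89°, 28%, 62%)


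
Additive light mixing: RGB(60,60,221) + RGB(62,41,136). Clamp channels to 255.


Additive: each channel = min(255, C₁+C₂)
R: 60+62 = 122 → 122
G: 60+41 = 101 → 101
B: 221+136 = 357 → 255
= RGB(122, 101, 255)


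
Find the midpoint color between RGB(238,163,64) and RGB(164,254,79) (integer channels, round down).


Midpoint: each channel = ⌊(C₁+C₂)/2⌋
R: ⌊(238+164)/2⌋ = 201
G: ⌊(163+254)/2⌋ = 208
B: ⌊(64+79)/2⌋ = 71
= RGB(201, 208, 71)


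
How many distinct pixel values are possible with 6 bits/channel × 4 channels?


Total bits = 6 bits/channel × 4 channels = 24 bits
Distinct pixel values = 2^24
= 16,777,216 pixel values


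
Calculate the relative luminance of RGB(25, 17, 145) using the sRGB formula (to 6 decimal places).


Linearize each channel (sRGB transfer function): c = v/255; c_lin = c/12.92 if c ≤ 0.04045, else ((c+0.055)/1.055)^2.4
  R: 25/255 ≈ 0.098039 > 0.04045 → ((0.098039+0.055)/1.055)^2.4 ≈ 0.009721
  G: 17/255 ≈ 0.066667 > 0.04045 → ((0.066667+0.055)/1.055)^2.4 ≈ 0.005605
  B: 145/255 ≈ 0.568627 > 0.04045 → ((0.568627+0.055)/1.055)^2.4 ≈ 0.283149
R_lin = 0.009721, G_lin = 0.005605, B_lin = 0.283149
L = 0.2126×R + 0.7152×G + 0.0722×B
L = 0.2126×0.009721 + 0.7152×0.005605 + 0.0722×0.283149
L ≈ 0.026519


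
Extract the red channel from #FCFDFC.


Color: #FCFDFC
R = FC = 252
G = FD = 253
B = FC = 252
Red = 252


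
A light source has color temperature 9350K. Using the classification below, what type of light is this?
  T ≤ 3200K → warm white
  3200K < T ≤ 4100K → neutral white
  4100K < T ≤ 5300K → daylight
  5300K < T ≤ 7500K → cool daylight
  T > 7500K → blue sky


Temperature: 9350K
9350K > 7500K → blue sky
Classification: blue sky


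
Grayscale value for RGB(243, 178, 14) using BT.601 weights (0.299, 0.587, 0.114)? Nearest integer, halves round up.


Gray = 0.299×R + 0.587×G + 0.114×B
Gray = 0.299×243 + 0.587×178 + 0.114×14
Gray = 72.657 + 104.486 + 1.596
Gray = 178.739 → round half up → 179
Gray = 179


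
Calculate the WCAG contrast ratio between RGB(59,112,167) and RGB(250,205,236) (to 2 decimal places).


Linearize each sRGB channel c=v/255: c/12.92 if c ≤ 0.04045 else ((c+0.055)/1.055)^2.4
L = 0.2126×R_lin + 0.7152×G_lin + 0.0722×B_lin
Color 1 (59,112,167):
  R=59: 59/255≈0.2314 > 0.04045 → ((0.2314+0.055)/1.055)^2.4 ≈ 0.04374
  G=112: 112/255≈0.4392 > 0.04045 → ((0.4392+0.055)/1.055)^2.4 ≈ 0.16203
  B=167: 167/255≈0.6549 > 0.04045 → ((0.6549+0.055)/1.055)^2.4 ≈ 0.38643
  L1 = 0.2126×0.04374 + 0.7152×0.16203 + 0.0722×0.38643 ≈ 0.15308
Color 2 (250,205,236):
  R=250: 250/255≈0.9804 > 0.04045 → ((0.9804+0.055)/1.055)^2.4 ≈ 0.95597
  G=205: 205/255≈0.8039 > 0.04045 → ((0.8039+0.055)/1.055)^2.4 ≈ 0.61050
  B=236: 236/255≈0.9255 > 0.04045 → ((0.9255+0.055)/1.055)^2.4 ≈ 0.83880
  L2 = 0.2126×0.95597 + 0.7152×0.61050 + 0.0722×0.83880 ≈ 0.70043
Lighter = 0.70043, Darker = 0.15308
Ratio = (L_lighter + 0.05) / (L_darker + 0.05)
Ratio = (0.70043 + 0.05) / (0.15308 + 0.05) = 0.75043 / 0.20308 ≈ 3.6952
Ratio ≈ 3.70:1


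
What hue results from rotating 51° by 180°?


New hue = (H + rotation) mod 360
New hue = (51 + 180) mod 360
= 231 mod 360
= 231°


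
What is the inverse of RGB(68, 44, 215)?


Invert: (255-R, 255-G, 255-B)
R: 255-68 = 187
G: 255-44 = 211
B: 255-215 = 40
= RGB(187, 211, 40)


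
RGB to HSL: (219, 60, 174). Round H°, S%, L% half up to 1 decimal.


Normalize: R'=219/255≈0.8588, G'=60/255≈0.2353, B'=174/255≈0.6824
Max=219/255, Min=60/255, Δ=Max-Min=159/255
L = (Max+Min)/2 = (219+60)/510 = 279/510 = 0.54705… → L = 54.7%
L > 0.5 → S = Δ/(2-Max-Min) = 159/(510-219-60) = 159/231 = 0.68831… → S = 68.8%
(the 1/255 factors cancel in S and H, so raw channel differences can be used)
Max is R' → H = 60 × (((G-B)/Δ) mod 6) = 60 × (((60-174)/159) mod 6)
  (-114)/159 = -0.7169…; negative, so add 6 → 5.2830…
  H = 60 × 5.2830… = 316.981…° → H = 317.0°
= HSL(317.0°, 68.8%, 54.7%)


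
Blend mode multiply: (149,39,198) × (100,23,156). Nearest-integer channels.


Multiply: C = A×B/255, rounded to nearest integer
R: 149×100/255 = 14900/255 ≈ 58.431 → 58
G: 39×23/255 = 897/255 ≈ 3.518 → 4
B: 198×156/255 = 30888/255 ≈ 121.129 → 121
= RGB(58, 4, 121)


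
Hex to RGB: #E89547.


E8 → 232 (R)
95 → 149 (G)
47 → 71 (B)
= RGB(232, 149, 71)


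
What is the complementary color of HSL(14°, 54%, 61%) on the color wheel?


Complement = opposite side of color wheel = hue + 180°
H' = (14 + 180) mod 360 = 194°
S and L unchanged.
= HSL(194°, 54%, 61%)


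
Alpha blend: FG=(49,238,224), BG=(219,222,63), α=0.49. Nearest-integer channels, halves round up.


C = α×F + (1-α)×B, with 1-α = 0.51
R: 0.49×49 + 0.51×219 = 24.01 + 111.69 = 135.70 → 136
G: 0.49×238 + 0.51×222 = 116.62 + 113.22 = 229.84 → 230
B: 0.49×224 + 0.51×63 = 109.76 + 32.13 = 141.89 → 142
= RGB(136, 230, 142)


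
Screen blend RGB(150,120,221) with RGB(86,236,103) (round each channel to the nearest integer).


Screen: C = 255 - (255-A)×(255-B)/255, rounded to nearest integer
R: 255 - (255-150)×(255-86)/255 = 255 - 17745/255 ≈ 255 - 69.588 = 185.412 → 185
G: 255 - (255-120)×(255-236)/255 = 255 - 2565/255 ≈ 255 - 10.059 = 244.941 → 245
B: 255 - (255-221)×(255-103)/255 = 255 - 5168/255 ≈ 255 - 20.267 = 234.733 → 235
= RGB(185, 245, 235)


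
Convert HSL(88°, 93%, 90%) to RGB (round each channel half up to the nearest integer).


H=88°, S=0.93, L=0.90
C = (1-|2L-1|)×S = (1-|0.80|)×0.93 = 0.186
H' = H/60 = 88/60 ≈ 1.4667; X = C×(1-|H' mod 2 - 1|) = 0.0992
m = L - C/2 = 0.90 - 0.093 = 0.807
Sector ⌊H'⌋ = 1 → (R',G',B') = (0.0992, 0.186, 0.0)
RGB = ((R'+m)×255, (G'+m)×255, (B'+m)×255) = (231.081, 253.215, 205.785)
Round half up → RGB(231, 253, 206)


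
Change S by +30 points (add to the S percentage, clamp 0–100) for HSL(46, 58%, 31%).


Original S = 58%
Adjustment = +30 percentage points
New S = 58 + (30) = 88
Clamp to [0, 100] → 88
= HSL(46°, 88%, 31%)


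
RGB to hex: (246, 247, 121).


R = 246 → F6 (hex)
G = 247 → F7 (hex)
B = 121 → 79 (hex)
Hex = #F6F779


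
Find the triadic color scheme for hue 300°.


Triadic: equally spaced at 120° intervals
H1 = 300°
H2 = (300 + 120) mod 360 = 60°
H3 = (300 + 240) mod 360 = 180°
Triadic = 300°, 60°, 180°


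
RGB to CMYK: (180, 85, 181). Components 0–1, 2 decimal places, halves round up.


R'=180/255≈0.7059, G'=85/255≈0.3333, B'=181/255≈0.7098
K = 1 - max(R',G',B') = 1 - 181/255 = 74/255 = 0.29019… → 0.29
(1-R'-K)/(1-K) simplifies to (max-R)/max with max = 181:
C = (181-180)/181 = 1/181 = 0.00552… → 0.01
M = (181-85)/181 = 96/181 = 0.53038… → 0.53
Y = (181-181)/181 = 0/181 = 0 → 0.00
= CMYK(0.01, 0.53, 0.00, 0.29)


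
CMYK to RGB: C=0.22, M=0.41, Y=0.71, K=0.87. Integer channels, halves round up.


R = 255 × (1-C) × (1-K) = 255 × 0.78 × 0.13 = 25.857 → 26
G = 255 × (1-M) × (1-K) = 255 × 0.59 × 0.13 = 19.5585 → 20
B = 255 × (1-Y) × (1-K) = 255 × 0.29 × 0.13 = 9.6135 → 10
= RGB(26, 20, 10)


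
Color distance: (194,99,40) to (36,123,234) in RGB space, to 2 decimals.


d = √[(R₁-R₂)² + (G₁-G₂)² + (B₁-B₂)²]
d = √[(194-36)² + (99-123)² + (40-234)²]
d = √[24964 + 576 + 37636]
d = √63176
d ≈ 251.35


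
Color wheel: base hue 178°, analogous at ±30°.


Base hue: 178°
Left analog: (178 - 30) mod 360 = 148°
Right analog: (178 + 30) mod 360 = 208°
Analogous hues = 148° and 208°


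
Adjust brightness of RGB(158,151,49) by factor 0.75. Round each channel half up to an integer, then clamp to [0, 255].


Multiply each channel by 0.75, round half up, clamp to [0, 255]
R: 158×0.75 = 118.5 → round → 119
G: 151×0.75 = 113.25 → round → 113
B: 49×0.75 = 36.75 → round → 37
= RGB(119, 113, 37)


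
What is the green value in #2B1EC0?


Color: #2B1EC0
R = 2B = 43
G = 1E = 30
B = C0 = 192
Green = 30


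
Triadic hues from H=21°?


Triadic: equally spaced at 120° intervals
H1 = 21°
H2 = (21 + 120) mod 360 = 141°
H3 = (21 + 240) mod 360 = 261°
Triadic = 21°, 141°, 261°


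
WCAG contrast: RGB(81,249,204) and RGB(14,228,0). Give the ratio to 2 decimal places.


Linearize each sRGB channel c=v/255: c/12.92 if c ≤ 0.04045 else ((c+0.055)/1.055)^2.4
L = 0.2126×R_lin + 0.7152×G_lin + 0.0722×B_lin
Color 1 (81,249,204):
  R=81: 81/255≈0.3176 > 0.04045 → ((0.3176+0.055)/1.055)^2.4 ≈ 0.08228
  G=249: 249/255≈0.9765 > 0.04045 → ((0.9765+0.055)/1.055)^2.4 ≈ 0.94731
  B=204: 204/255≈0.8000 > 0.04045 → ((0.8000+0.055)/1.055)^2.4 ≈ 0.60383
  L1 = 0.2126×0.08228 + 0.7152×0.94731 + 0.0722×0.60383 ≈ 0.73860
Color 2 (14,228,0):
  R=14: 14/255≈0.0549 > 0.04045 → ((0.0549+0.055)/1.055)^2.4 ≈ 0.00439
  G=228: 228/255≈0.8941 > 0.04045 → ((0.8941+0.055)/1.055)^2.4 ≈ 0.77582
  B=0: 0/255≈0.0000 ≤ 0.04045 → 0.0000/12.92 ≈ 0.00000
  L2 = 0.2126×0.00439 + 0.7152×0.77582 + 0.0722×0.00000 ≈ 0.55580
Lighter = 0.73860, Darker = 0.55580
Ratio = (L_lighter + 0.05) / (L_darker + 0.05)
Ratio = (0.73860 + 0.05) / (0.55580 + 0.05) = 0.78860 / 0.60580 ≈ 1.3018
Ratio ≈ 1.30:1


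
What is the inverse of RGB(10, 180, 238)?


Invert: (255-R, 255-G, 255-B)
R: 255-10 = 245
G: 255-180 = 75
B: 255-238 = 17
= RGB(245, 75, 17)


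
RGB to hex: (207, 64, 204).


R = 207 → CF (hex)
G = 64 → 40 (hex)
B = 204 → CC (hex)
Hex = #CF40CC


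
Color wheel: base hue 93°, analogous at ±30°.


Base hue: 93°
Left analog: (93 - 30) mod 360 = 63°
Right analog: (93 + 30) mod 360 = 123°
Analogous hues = 63° and 123°


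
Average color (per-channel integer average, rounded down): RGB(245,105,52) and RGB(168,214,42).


Midpoint: each channel = ⌊(C₁+C₂)/2⌋
R: ⌊(245+168)/2⌋ = 206
G: ⌊(105+214)/2⌋ = 159
B: ⌊(52+42)/2⌋ = 47
= RGB(206, 159, 47)


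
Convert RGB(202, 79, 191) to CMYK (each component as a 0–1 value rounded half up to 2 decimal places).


R'=202/255≈0.7922, G'=79/255≈0.3098, B'=191/255≈0.7490
K = 1 - max(R',G',B') = 1 - 202/255 = 53/255 = 0.20784… → 0.21
(1-R'-K)/(1-K) simplifies to (max-R)/max with max = 202:
C = (202-202)/202 = 0/202 = 0 → 0.00
M = (202-79)/202 = 123/202 = 0.60891… → 0.61
Y = (202-191)/202 = 11/202 = 0.05445… → 0.05
= CMYK(0.00, 0.61, 0.05, 0.21)
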